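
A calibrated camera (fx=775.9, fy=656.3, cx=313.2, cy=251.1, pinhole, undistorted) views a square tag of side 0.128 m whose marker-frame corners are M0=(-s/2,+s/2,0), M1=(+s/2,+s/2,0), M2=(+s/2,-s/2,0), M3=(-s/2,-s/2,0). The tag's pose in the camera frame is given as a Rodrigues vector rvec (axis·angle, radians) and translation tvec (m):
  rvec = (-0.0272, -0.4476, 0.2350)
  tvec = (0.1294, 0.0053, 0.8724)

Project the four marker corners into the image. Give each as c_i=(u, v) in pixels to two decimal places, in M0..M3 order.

Intrinsics K: fx=775.9, fy=656.3, cx=313.2, cy=251.1
Marker side s = 0.128 m; corners in marker frame (Z=0):
  M0 = (-0.0640, +0.0640, 0)
  M1 = (+0.0640, +0.0640, 0)
  M2 = (+0.0640, -0.0640, 0)
  M3 = (-0.0640, -0.0640, 0)
rvec = (-0.0272, -0.4476, 0.2350), |rvec| = θ = 0.50627 rad = 29.007°
Rodrigues: sinθ=0.48492, 1−cosθ=0.12544; R = I + sinθ·[k]× + (1−cosθ)·[k]×²:
    [+0.87492 -0.21913 -0.43185]
    [+0.23105 +0.97261 -0.02543]
    [+0.42559 -0.07753 +0.90159]
t = (0.1294, 0.0053, 0.8724) m
M0: Pc = R·M0+t = (+0.05938, +0.05276, +0.84020); u = 775.9·(+0.05938)/0.84020 + 313.2 = 368.0363, v = 656.3·(+0.05276)/0.84020 + 251.1 = 292.3121
M1: Pc = R·M1+t = (+0.17137, +0.08233, +0.89468); u = 775.9·(+0.17137)/0.89468 + 313.2 = 461.8196, v = 656.3·(+0.08233)/0.89468 + 251.1 = 311.4971
M2: Pc = R·M2+t = (+0.19942, -0.04216, +0.90460); u = 775.9·(+0.19942)/0.90460 + 313.2 = 484.2473, v = 656.3·(-0.04216)/0.90460 + 251.1 = 220.5123
M3: Pc = R·M3+t = (+0.08743, -0.07173, +0.85012); u = 775.9·(+0.08743)/0.85012 + 313.2 = 392.9960, v = 656.3·(-0.07173)/0.85012 + 251.1 = 195.7209

c0=(368.04, 292.31) c1=(461.82, 311.50) c2=(484.25, 220.51) c3=(393.00, 195.72)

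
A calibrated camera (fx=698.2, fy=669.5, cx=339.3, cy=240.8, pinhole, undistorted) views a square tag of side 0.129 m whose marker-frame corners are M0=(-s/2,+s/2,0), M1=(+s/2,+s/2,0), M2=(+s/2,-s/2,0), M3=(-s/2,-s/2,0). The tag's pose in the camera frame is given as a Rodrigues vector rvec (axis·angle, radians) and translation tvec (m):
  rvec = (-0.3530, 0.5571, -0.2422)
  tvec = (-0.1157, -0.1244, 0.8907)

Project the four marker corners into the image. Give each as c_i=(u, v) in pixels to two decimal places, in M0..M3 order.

Intrinsics K: fx=698.2, fy=669.5, cx=339.3, cy=240.8
Marker side s = 0.129 m; corners in marker frame (Z=0):
  M0 = (-0.0645, +0.0645, 0)
  M1 = (+0.0645, +0.0645, 0)
  M2 = (+0.0645, -0.0645, 0)
  M3 = (-0.0645, -0.0645, 0)
rvec = (-0.3530, 0.5571, -0.2422), |rvec| = θ = 0.70259 rad = 40.255°
Rodrigues: sinθ=0.64620, 1−cosθ=0.23683; R = I + sinθ·[k]× + (1−cosθ)·[k]×²:
    [+0.82296 +0.12841 +0.55340]
    [-0.31711 +0.91207 +0.25993]
    [-0.47137 -0.38940 +0.79132]
t = (-0.1157, -0.1244, 0.8907) m
M0: Pc = R·M0+t = (-0.16050, -0.04512, +0.89599); u = 698.2·(-0.16050)/0.89599 + 339.3 = 214.2314, v = 669.5·(-0.04512)/0.89599 + 240.8 = 207.0871
M1: Pc = R·M1+t = (-0.05434, -0.08602, +0.83518); u = 698.2·(-0.05434)/0.83518 + 339.3 = 293.8751, v = 669.5·(-0.08602)/0.83518 + 240.8 = 171.8405
M2: Pc = R·M2+t = (-0.07090, -0.20368, +0.88541); u = 698.2·(-0.07090)/0.88541 + 339.3 = 283.3898, v = 669.5·(-0.20368)/0.88541 + 240.8 = 86.7869
M3: Pc = R·M3+t = (-0.17706, -0.16278, +0.94622); u = 698.2·(-0.17706)/0.94622 + 339.3 = 208.6480, v = 669.5·(-0.16278)/0.94622 + 240.8 = 125.6280

c0=(214.23, 207.09) c1=(293.88, 171.84) c2=(283.39, 86.79) c3=(208.65, 125.63)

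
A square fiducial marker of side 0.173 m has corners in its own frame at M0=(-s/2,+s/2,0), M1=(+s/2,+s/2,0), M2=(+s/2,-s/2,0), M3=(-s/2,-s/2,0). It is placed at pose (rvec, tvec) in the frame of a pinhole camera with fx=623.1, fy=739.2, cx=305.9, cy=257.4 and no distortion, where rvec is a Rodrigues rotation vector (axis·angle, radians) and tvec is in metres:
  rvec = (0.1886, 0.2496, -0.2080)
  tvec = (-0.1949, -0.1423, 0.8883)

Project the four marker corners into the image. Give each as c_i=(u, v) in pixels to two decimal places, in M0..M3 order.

Intrinsics K: fx=623.1, fy=739.2, cx=305.9, cy=257.4
Marker side s = 0.173 m; corners in marker frame (Z=0):
  M0 = (-0.0865, +0.0865, 0)
  M1 = (+0.0865, +0.0865, 0)
  M2 = (+0.0865, -0.0865, 0)
  M3 = (-0.0865, -0.0865, 0)
rvec = (0.1886, 0.2496, -0.2080), |rvec| = θ = 0.37568 rad = 21.525°
Rodrigues: sinθ=0.36690, 1−cosθ=0.06974; R = I + sinθ·[k]× + (1−cosθ)·[k]×²:
    [+0.94784 +0.22640 +0.22439]
    [-0.17988 +0.96104 -0.20985]
    [-0.26315 +0.15854 +0.95164]
t = (-0.1949, -0.1423, 0.8883) m
M0: Pc = R·M0+t = (-0.25730, -0.04361, +0.92478); u = 623.1·(-0.25730)/0.92478 + 305.9 = 132.5327, v = 739.2·(-0.04361)/0.92478 + 257.4 = 222.5413
M1: Pc = R·M1+t = (-0.09333, -0.07473, +0.87925); u = 623.1·(-0.09333)/0.87925 + 305.9 = 239.7609, v = 739.2·(-0.07473)/0.87925 + 257.4 = 194.5739
M2: Pc = R·M2+t = (-0.13250, -0.24099, +0.85182); u = 623.1·(-0.13250)/0.85182 + 305.9 = 208.9805, v = 739.2·(-0.24099)/0.85182 + 257.4 = 48.2724
M3: Pc = R·M3+t = (-0.29647, -0.20987, +0.89735); u = 623.1·(-0.29647)/0.89735 + 305.9 = 100.0364, v = 739.2·(-0.20987)/0.89735 + 257.4 = 84.5170

c0=(132.53, 222.54) c1=(239.76, 194.57) c2=(208.98, 48.27) c3=(100.04, 84.52)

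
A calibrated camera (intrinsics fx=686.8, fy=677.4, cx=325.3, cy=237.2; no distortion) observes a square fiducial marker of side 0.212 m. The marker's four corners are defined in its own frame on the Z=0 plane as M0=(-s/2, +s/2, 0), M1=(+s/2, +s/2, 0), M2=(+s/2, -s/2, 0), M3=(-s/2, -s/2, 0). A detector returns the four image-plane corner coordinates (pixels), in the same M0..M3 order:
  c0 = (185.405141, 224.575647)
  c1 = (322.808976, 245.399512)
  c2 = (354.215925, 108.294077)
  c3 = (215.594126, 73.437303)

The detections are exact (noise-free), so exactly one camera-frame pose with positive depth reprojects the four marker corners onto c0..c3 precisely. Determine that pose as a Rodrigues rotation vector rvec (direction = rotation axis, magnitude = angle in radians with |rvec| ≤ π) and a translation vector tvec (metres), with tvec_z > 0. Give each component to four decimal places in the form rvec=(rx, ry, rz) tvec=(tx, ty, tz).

Intrinsics K: fx=686.8, fy=677.4, cx=325.3, cy=237.2
Marker side s = 0.212 m; corners in marker frame (Z=0):
  M0 = (-0.1060, +0.1060, 0)
  M1 = (+0.1060, +0.1060, 0)
  M2 = (+0.1060, -0.1060, 0)
  M3 = (-0.1060, -0.1060, 0)
Detected image corners:
  c0 = (185.405141, 224.575647) px
  c1 = (322.808976, 245.399512) px
  c2 = (354.215925, 108.294077) px
  c3 = (215.594126, 73.437303) px
Planar DLT: solve 8×8 A·h = b for H (H[2,2]=1):
  H  [+767.54889 -108.16956 +272.44482]
  H  [+201.31889 +700.81292 +164.62029]
  H  [+0.43260 +0.13816 +1.00000]
B = K⁻¹H; ‖b₁‖=1.020465, ‖b₂‖=1.020465; λ = 2/(‖b₁‖+‖b₂‖) = 0.979946, sign → tz>0 ⇒ λ=+0.979946
r₁ = λ·B[:,0] = (+0.89437,+0.14279,+0.42392); r₂ = λ·B[:,1] = (-0.21847,+0.96641,+0.13539)
r₃ = r₁×r₂ = (-0.39035,-0.21370,+0.89552); SVD([r₁ r₂ r₃]) → R = UVᵀ:
  R  [+0.89437 -0.21847 -0.39035]
  R  [+0.14279 +0.96641 -0.21370]
  R  [+0.42392 +0.13539 +0.89552]
t = (-0.07542, -0.10500, +0.97995) m
tr R = 2.756301; θ = arccos((tr R − 1)/2) = 0.498814 rad = 28.580°
axis k = ((R−Rᵀ)₃₂, (R−Rᵀ)₁₃, (R−Rᵀ)₂₁) / (2 sinθ) = (+0.364869, -0.851059, +0.377583)
rvec = θ·k = (+0.182001, -0.424520, +0.188344)

rvec=(0.1820, -0.4245, 0.1883) tvec=(-0.0754, -0.1050, 0.9799)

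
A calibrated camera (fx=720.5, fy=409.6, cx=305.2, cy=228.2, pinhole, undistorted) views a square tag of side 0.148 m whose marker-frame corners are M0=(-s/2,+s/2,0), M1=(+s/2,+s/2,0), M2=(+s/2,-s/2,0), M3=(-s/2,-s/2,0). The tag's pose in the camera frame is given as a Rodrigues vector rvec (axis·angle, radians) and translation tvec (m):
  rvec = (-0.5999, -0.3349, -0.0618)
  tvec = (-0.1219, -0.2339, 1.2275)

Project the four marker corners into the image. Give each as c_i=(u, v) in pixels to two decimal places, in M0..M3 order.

c0=(193.44, 166.31) c1=(281.02, 170.75) c2=(269.85, 135.61) c3=(187.50, 130.08)

Intrinsics K: fx=720.5, fy=409.6, cx=305.2, cy=228.2
Marker side s = 0.148 m; corners in marker frame (Z=0):
  M0 = (-0.0740, +0.0740, 0)
  M1 = (+0.0740, +0.0740, 0)
  M2 = (+0.0740, -0.0740, 0)
  M3 = (-0.0740, -0.0740, 0)
rvec = (-0.5999, -0.3349, -0.0618), |rvec| = θ = 0.68982 rad = 39.524°
Rodrigues: sinθ=0.63640, 1−cosθ=0.22864; R = I + sinθ·[k]× + (1−cosθ)·[k]×²:
    [+0.94427 +0.15355 -0.29115]
    [+0.03952 +0.82525 +0.56339]
    [+0.32678 -0.54350 +0.77319]
t = (-0.1219, -0.2339, 1.2275) m
M0: Pc = R·M0+t = (-0.18041, -0.17576, +1.16310); u = 720.5·(-0.18041)/1.16310 + 305.2 = 193.4398, v = 409.6·(-0.17576)/1.16310 + 228.2 = 166.3053
M1: Pc = R·M1+t = (-0.04066, -0.16991, +1.21146); u = 720.5·(-0.04066)/1.21146 + 305.2 = 281.0173, v = 409.6·(-0.16991)/1.21146 + 228.2 = 170.7537
M2: Pc = R·M2+t = (-0.06339, -0.29204, +1.29190); u = 720.5·(-0.06339)/1.29190 + 305.2 = 269.8492, v = 409.6·(-0.29204)/1.29190 + 228.2 = 135.6068
M3: Pc = R·M3+t = (-0.20314, -0.29789, +1.24354); u = 720.5·(-0.20314)/1.24354 + 305.2 = 187.5023, v = 409.6·(-0.29789)/1.24354 + 228.2 = 130.0792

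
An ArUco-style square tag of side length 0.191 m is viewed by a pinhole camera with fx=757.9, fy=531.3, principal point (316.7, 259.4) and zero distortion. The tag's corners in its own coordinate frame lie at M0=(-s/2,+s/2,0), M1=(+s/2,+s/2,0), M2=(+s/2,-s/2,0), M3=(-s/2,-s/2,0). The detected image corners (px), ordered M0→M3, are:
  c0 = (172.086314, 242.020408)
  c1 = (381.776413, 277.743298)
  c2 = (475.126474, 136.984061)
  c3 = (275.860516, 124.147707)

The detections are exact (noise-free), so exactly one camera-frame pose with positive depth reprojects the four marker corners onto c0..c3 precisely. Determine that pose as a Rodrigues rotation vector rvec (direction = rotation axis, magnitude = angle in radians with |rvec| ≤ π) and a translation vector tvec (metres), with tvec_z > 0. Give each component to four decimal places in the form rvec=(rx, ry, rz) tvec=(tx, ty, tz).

rvec=(-0.5188, 0.4454, 0.3423) tvec=(0.0038, -0.0790, 0.6069)

Intrinsics K: fx=757.9, fy=531.3, cx=316.7, cy=259.4
Marker side s = 0.191 m; corners in marker frame (Z=0):
  M0 = (-0.0955, +0.0955, 0)
  M1 = (+0.0955, +0.0955, 0)
  M2 = (+0.0955, -0.0955, 0)
  M3 = (-0.0955, -0.0955, 0)
Detected image corners:
  c0 = (172.086314, 242.020408) px
  c1 = (381.776413, 277.743298) px
  c2 = (475.126474, 136.984061) px
  c3 = (275.860516, 124.147707) px
Planar DLT: solve 8×8 A·h = b for H (H[2,2]=1):
  H  [+806.66664 -731.57730 +321.44424]
  H  [-33.53688 +544.70734 +190.25166]
  H  [-0.80375 -0.65433 +1.00000]
B = K⁻¹H; ‖b₁‖=1.647734, ‖b₂‖=1.647734; λ = 2/(‖b₁‖+‖b₂‖) = 0.606894, sign → tz>0 ⇒ λ=+0.606894
r₁ = λ·B[:,0] = (+0.84978,+0.19985,-0.48779); r₂ = λ·B[:,1] = (-0.41988,+0.81609,-0.39711)
r₃ = r₁×r₂ = (+0.31872,+0.54227,+0.77741); SVD([r₁ r₂ r₃]) → R = UVᵀ:
  R  [+0.84978 -0.41988 +0.31872]
  R  [+0.19985 +0.81609 +0.54227]
  R  [-0.48779 -0.39711 +0.77741]
t = (+0.00380, -0.07899, +0.60689) m
tr R = 2.443276; θ = arccos((tr R − 1)/2) = 0.764631 rad = 43.810°
axis k = ((R−Rᵀ)₃₂, (R−Rᵀ)₁₃, (R−Rᵀ)₂₁) / (2 sinθ) = (-0.678475, +0.582513, +0.447605)
rvec = θ·k = (-0.518783, +0.445408, +0.342252)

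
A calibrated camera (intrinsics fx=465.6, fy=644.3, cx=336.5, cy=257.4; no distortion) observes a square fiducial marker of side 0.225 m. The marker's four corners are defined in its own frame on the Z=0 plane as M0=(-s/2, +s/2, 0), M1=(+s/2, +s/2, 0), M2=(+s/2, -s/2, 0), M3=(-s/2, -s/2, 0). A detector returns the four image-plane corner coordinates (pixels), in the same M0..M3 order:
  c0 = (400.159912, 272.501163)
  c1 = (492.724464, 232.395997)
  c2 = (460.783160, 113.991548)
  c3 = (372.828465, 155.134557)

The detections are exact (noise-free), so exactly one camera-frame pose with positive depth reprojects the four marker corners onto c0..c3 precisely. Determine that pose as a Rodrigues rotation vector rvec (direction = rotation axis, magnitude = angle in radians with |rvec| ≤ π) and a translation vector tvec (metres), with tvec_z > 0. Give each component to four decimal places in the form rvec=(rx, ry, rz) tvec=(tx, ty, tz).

rvec=(-0.1994, 0.1516, -0.2963) tvec=(0.2280, -0.1135, 1.1259)

Intrinsics K: fx=465.6, fy=644.3, cx=336.5, cy=257.4
Marker side s = 0.225 m; corners in marker frame (Z=0):
  M0 = (-0.1125, +0.1125, 0)
  M1 = (+0.1125, +0.1125, 0)
  M2 = (+0.1125, -0.1125, 0)
  M3 = (-0.1125, -0.1125, 0)
Detected image corners:
  c0 = (400.159912, 272.501163) px
  c1 = (492.724464, 232.395997) px
  c2 = (460.783160, 113.991548) px
  c3 = (372.828465, 155.134557) px
Planar DLT: solve 8×8 A·h = b for H (H[2,2]=1):
  H  [+355.42928 +48.56103 +430.76806]
  H  [-201.00129 +486.68218 +192.47105]
  H  [-0.10542 -0.19238 +1.00000]
B = K⁻¹H; ‖b₁‖=0.888151, ‖b₂‖=0.888151; λ = 2/(‖b₁‖+‖b₂‖) = 1.125935, sign → tz>0 ⇒ λ=+1.125935
r₁ = λ·B[:,0] = (+0.94530,-0.30384,-0.11870); r₂ = λ·B[:,1] = (+0.27398,+0.93703,-0.21660)
r₃ = r₁×r₂ = (+0.17704,+0.17224,+0.96902); SVD([r₁ r₂ r₃]) → R = UVᵀ:
  R  [+0.94530 +0.27398 +0.17704]
  R  [-0.30384 +0.93703 +0.17224]
  R  [-0.11870 -0.21660 +0.96902]
t = (+0.22796, -0.11347, +1.12593) m
tr R = 2.851345; θ = arccos((tr R − 1)/2) = 0.387988 rad = 22.230°
axis k = ((R−Rᵀ)₃₂, (R−Rᵀ)₁₃, (R−Rᵀ)₂₁) / (2 sinθ) = (-0.513895, +0.390846, -0.763643)
rvec = θ·k = (-0.199385, +0.151644, -0.296284)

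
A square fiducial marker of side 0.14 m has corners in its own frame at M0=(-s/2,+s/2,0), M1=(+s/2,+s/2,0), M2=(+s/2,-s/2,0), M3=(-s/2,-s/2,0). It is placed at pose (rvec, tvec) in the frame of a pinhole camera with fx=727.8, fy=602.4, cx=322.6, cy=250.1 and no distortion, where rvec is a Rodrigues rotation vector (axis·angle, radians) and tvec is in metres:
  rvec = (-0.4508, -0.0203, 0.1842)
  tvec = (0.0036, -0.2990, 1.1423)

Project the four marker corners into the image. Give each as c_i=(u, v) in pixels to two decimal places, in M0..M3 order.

Intrinsics K: fx=727.8, fy=602.4, cx=322.6, cy=250.1
Marker side s = 0.14 m; corners in marker frame (Z=0):
  M0 = (-0.0700, +0.0700, 0)
  M1 = (+0.0700, +0.0700, 0)
  M2 = (+0.0700, -0.0700, 0)
  M3 = (-0.0700, -0.0700, 0)
rvec = (-0.4508, -0.0203, 0.1842), |rvec| = θ = 0.48740 rad = 27.926°
Rodrigues: sinθ=0.46833, 1−cosθ=0.11645; R = I + sinθ·[k]× + (1−cosθ)·[k]×²:
    [+0.98317 -0.17251 -0.06021]
    [+0.18148 +0.88375 +0.43133]
    [-0.02120 -0.43499 +0.90018]
t = (0.0036, -0.2990, 1.1423) m
M0: Pc = R·M0+t = (-0.07730, -0.24984, +1.11333); u = 727.8·(-0.07730)/1.11333 + 322.6 = 272.0699, v = 602.4·(-0.24984)/1.11333 + 250.1 = 114.9168
M1: Pc = R·M1+t = (+0.06035, -0.22443, +1.11037); u = 727.8·(+0.06035)/1.11037 + 322.6 = 362.1544, v = 602.4·(-0.22443)/1.11037 + 250.1 = 128.3394
M2: Pc = R·M2+t = (+0.08450, -0.34816, +1.17127); u = 727.8·(+0.08450)/1.17127 + 322.6 = 375.1048, v = 602.4·(-0.34816)/1.17127 + 250.1 = 71.0363
M3: Pc = R·M3+t = (-0.05315, -0.37357, +1.17423); u = 727.8·(-0.05315)/1.17423 + 322.6 = 289.6596, v = 602.4·(-0.37357)/1.17423 + 250.1 = 58.4547

c0=(272.07, 114.92) c1=(362.15, 128.34) c2=(375.10, 71.04) c3=(289.66, 58.45)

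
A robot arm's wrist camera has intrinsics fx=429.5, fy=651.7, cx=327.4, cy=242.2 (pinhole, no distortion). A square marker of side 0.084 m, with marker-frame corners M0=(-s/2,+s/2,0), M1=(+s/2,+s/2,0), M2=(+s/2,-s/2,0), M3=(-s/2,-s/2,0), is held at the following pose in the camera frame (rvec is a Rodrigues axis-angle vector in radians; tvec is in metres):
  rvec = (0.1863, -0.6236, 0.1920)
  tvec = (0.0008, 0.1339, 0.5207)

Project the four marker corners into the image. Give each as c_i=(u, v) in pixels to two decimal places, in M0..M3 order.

c0=(291.02, 462.67) c1=(346.43, 454.79) c2=(362.35, 360.84) c3=(307.46, 359.33)

Intrinsics K: fx=429.5, fy=651.7, cx=327.4, cy=242.2
Marker side s = 0.084 m; corners in marker frame (Z=0):
  M0 = (-0.0420, +0.0420, 0)
  M1 = (+0.0420, +0.0420, 0)
  M2 = (+0.0420, -0.0420, 0)
  M3 = (-0.0420, -0.0420, 0)
rvec = (0.1863, -0.6236, 0.1920), |rvec| = θ = 0.67856 rad = 38.879°
Rodrigues: sinθ=0.62768, 1−cosθ=0.22152; R = I + sinθ·[k]× + (1−cosθ)·[k]×²:
    [+0.79517 -0.23349 -0.55962]
    [+0.12171 +0.96557 -0.22993]
    [+0.59404 +0.11473 +0.79621]
t = (0.0008, 0.1339, 0.5207) m
M0: Pc = R·M0+t = (-0.04240, +0.16934, +0.50057); u = 429.5·(-0.04240)/0.50057 + 327.4 = 291.0163, v = 651.7·(+0.16934)/0.50057 + 242.2 = 462.6697
M1: Pc = R·M1+t = (+0.02439, +0.17957, +0.55047); u = 429.5·(+0.02439)/0.55047 + 327.4 = 346.4306, v = 651.7·(+0.17957)/0.55047 + 242.2 = 454.7878
M2: Pc = R·M2+t = (+0.04400, +0.09846, +0.54083); u = 429.5·(+0.04400)/0.54083 + 327.4 = 362.3457, v = 651.7·(+0.09846)/0.54083 + 242.2 = 360.8415
M3: Pc = R·M3+t = (-0.02279, +0.08823, +0.49093); u = 429.5·(-0.02279)/0.49093 + 327.4 = 307.4613, v = 651.7·(+0.08823)/0.49093 + 242.2 = 359.3291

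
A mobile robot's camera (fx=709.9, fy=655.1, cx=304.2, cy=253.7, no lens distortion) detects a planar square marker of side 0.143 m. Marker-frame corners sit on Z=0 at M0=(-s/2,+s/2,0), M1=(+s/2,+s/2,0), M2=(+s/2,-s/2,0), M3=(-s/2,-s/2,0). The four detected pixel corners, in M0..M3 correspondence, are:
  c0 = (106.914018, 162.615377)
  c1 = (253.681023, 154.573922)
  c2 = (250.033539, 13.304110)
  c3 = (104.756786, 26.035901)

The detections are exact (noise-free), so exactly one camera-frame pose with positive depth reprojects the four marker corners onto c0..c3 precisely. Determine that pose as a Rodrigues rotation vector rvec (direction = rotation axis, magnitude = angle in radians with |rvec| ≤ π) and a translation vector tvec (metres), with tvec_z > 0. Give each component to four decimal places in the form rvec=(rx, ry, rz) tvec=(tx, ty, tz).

Intrinsics K: fx=709.9, fy=655.1, cx=304.2, cy=253.7
Marker side s = 0.143 m; corners in marker frame (Z=0):
  M0 = (-0.0715, +0.0715, 0)
  M1 = (+0.0715, +0.0715, 0)
  M2 = (+0.0715, -0.0715, 0)
  M3 = (-0.0715, -0.0715, 0)
Detected image corners:
  c0 = (106.914018, 162.615377) px
  c1 = (253.681023, 154.573922) px
  c2 = (250.033539, 13.304110) px
  c3 = (104.756786, 26.035901) px
Planar DLT: solve 8×8 A·h = b for H (H[2,2]=1):
  H  [+977.99209 +8.29939 +177.58096]
  H  [-94.19924 +965.28419 +88.89119]
  H  [-0.24107 -0.06658 +1.00000]
B = K⁻¹H; ‖b₁‖=1.501291, ‖b₂‖=1.501291; λ = 2/(‖b₁‖+‖b₂‖) = 0.666093, sign → tz>0 ⇒ λ=+0.666093
r₁ = λ·B[:,0] = (+0.98645,-0.03359,-0.16058); r₂ = λ·B[:,1] = (+0.02679,+0.99866,-0.04435)
r₃ = r₁×r₂ = (+0.16185,+0.03944,+0.98603); SVD([r₁ r₂ r₃]) → R = UVᵀ:
  R  [+0.98645 +0.02679 +0.16185]
  R  [-0.03359 +0.99866 +0.03944]
  R  [-0.16058 -0.04435 +0.98603]
t = (-0.11881, -0.16757, +0.66609) m
tr R = 2.971135; θ = arccos((tr R − 1)/2) = 0.170103 rad = 9.746°
axis k = ((R−Rᵀ)₃₂, (R−Rᵀ)₁₃, (R−Rᵀ)₂₁) / (2 sinθ) = (-0.247484, +0.952335, -0.178350)
rvec = θ·k = (-0.042098, +0.161995, -0.030338)

rvec=(-0.0421, 0.1620, -0.0303) tvec=(-0.1188, -0.1676, 0.6661)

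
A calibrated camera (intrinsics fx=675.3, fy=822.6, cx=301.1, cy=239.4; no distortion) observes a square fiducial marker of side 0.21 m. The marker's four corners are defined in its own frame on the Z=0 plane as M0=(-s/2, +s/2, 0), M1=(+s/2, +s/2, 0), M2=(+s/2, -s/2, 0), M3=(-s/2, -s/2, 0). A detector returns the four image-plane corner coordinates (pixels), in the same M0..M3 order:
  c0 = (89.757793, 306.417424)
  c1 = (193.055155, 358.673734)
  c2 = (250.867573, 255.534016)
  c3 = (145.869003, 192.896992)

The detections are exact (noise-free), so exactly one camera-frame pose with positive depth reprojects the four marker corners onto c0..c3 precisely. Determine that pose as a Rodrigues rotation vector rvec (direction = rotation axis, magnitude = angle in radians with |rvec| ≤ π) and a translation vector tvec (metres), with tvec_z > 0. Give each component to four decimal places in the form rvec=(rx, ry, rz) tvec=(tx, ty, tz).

rvec=(0.4273, -0.3111, 0.5347) tvec=(-0.2347, 0.0612, 1.2170)

Intrinsics K: fx=675.3, fy=822.6, cx=301.1, cy=239.4
Marker side s = 0.21 m; corners in marker frame (Z=0):
  M0 = (-0.1050, +0.1050, 0)
  M1 = (+0.1050, +0.1050, 0)
  M2 = (+0.1050, -0.1050, 0)
  M3 = (-0.1050, -0.1050, 0)
Detected image corners:
  c0 = (89.757793, 306.417424) px
  c1 = (193.055155, 358.673734) px
  c2 = (250.867573, 255.534016) px
  c3 = (145.869003, 192.896992) px
Planar DLT: solve 8×8 A·h = b for H (H[2,2]=1):
  H  [+550.49504 -228.27372 +170.88775]
  H  [+362.46432 +585.66311 +280.79410]
  H  [+0.32174 +0.25376 +1.00000]
B = K⁻¹H; ‖b₁‖=0.821671, ‖b₂‖=0.821671; λ = 2/(‖b₁‖+‖b₂‖) = 1.217032, sign → tz>0 ⇒ λ=+1.217032
r₁ = λ·B[:,0] = (+0.81751,+0.42230,+0.39157); r₂ = λ·B[:,1] = (-0.54910,+0.77661,+0.30883)
r₃ = r₁×r₂ = (-0.17368,-0.46748,+0.86677); SVD([r₁ r₂ r₃]) → R = UVᵀ:
  R  [+0.81751 -0.54910 -0.17368]
  R  [+0.42230 +0.77661 -0.46748]
  R  [+0.39157 +0.30883 +0.86677]
t = (-0.23467, +0.06124, +1.21703) m
tr R = 2.460894; θ = arccos((tr R − 1)/2) = 0.751820 rad = 43.076°
axis k = ((R−Rᵀ)₃₂, (R−Rᵀ)₁₃, (R−Rᵀ)₂₁) / (2 sinθ) = (+0.568335, -0.413819, +0.711160)
rvec = θ·k = (+0.427286, -0.311117, +0.534664)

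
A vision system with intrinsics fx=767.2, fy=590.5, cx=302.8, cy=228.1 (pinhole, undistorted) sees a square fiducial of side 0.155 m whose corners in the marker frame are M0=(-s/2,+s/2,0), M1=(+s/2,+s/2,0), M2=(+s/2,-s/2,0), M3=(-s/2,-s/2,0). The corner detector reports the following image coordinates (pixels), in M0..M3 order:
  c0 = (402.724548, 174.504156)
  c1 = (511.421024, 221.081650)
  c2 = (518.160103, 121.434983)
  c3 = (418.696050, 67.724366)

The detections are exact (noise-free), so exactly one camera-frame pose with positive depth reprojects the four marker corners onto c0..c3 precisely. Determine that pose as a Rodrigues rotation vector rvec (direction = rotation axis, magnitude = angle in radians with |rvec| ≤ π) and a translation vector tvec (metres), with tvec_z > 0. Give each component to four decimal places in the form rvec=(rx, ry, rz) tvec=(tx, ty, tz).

Intrinsics K: fx=767.2, fy=590.5, cx=302.8, cy=228.1
Marker side s = 0.155 m; corners in marker frame (Z=0):
  M0 = (-0.0775, +0.0775, 0)
  M1 = (+0.0775, +0.0775, 0)
  M2 = (+0.0775, -0.0775, 0)
  M3 = (-0.0775, -0.0775, 0)
Detected image corners:
  c0 = (402.724548, 174.504156) px
  c1 = (511.421024, 221.081650) px
  c2 = (518.160103, 121.434983) px
  c3 = (418.696050, 67.724366) px
Planar DLT: solve 8×8 A·h = b for H (H[2,2]=1):
  H  [+988.46508 -301.79220 +465.74189]
  H  [+424.89560 +591.96954 +145.53320]
  H  [+0.68747 -0.49729 +1.00000]
B = K⁻¹H; ‖b₁‖=1.308879, ‖b₂‖=1.308879; λ = 2/(‖b₁‖+‖b₂‖) = 0.764012, sign → tz>0 ⇒ λ=+0.764012
r₁ = λ·B[:,0] = (+0.77706,+0.34686,+0.52524); r₂ = λ·B[:,1] = (-0.15059,+0.91267,-0.37993)
r₃ = r₁×r₂ = (-0.61115,+0.21614,+0.76143); SVD([r₁ r₂ r₃]) → R = UVᵀ:
  R  [+0.77706 -0.15059 -0.61115]
  R  [+0.34686 +0.91267 +0.21614]
  R  [+0.52524 -0.37993 +0.76143]
t = (+0.16226, -0.10683, +0.76401) m
tr R = 2.451164; θ = arccos((tr R − 1)/2) = 0.758917 rad = 43.483°
axis k = ((R−Rᵀ)₃₂, (R−Rᵀ)₁₃, (R−Rᵀ)₂₁) / (2 sinθ) = (-0.433103, -0.825700, +0.361442)
rvec = θ·k = (-0.328689, -0.626638, +0.274305)

rvec=(-0.3287, -0.6266, 0.2743) tvec=(0.1623, -0.1068, 0.7640)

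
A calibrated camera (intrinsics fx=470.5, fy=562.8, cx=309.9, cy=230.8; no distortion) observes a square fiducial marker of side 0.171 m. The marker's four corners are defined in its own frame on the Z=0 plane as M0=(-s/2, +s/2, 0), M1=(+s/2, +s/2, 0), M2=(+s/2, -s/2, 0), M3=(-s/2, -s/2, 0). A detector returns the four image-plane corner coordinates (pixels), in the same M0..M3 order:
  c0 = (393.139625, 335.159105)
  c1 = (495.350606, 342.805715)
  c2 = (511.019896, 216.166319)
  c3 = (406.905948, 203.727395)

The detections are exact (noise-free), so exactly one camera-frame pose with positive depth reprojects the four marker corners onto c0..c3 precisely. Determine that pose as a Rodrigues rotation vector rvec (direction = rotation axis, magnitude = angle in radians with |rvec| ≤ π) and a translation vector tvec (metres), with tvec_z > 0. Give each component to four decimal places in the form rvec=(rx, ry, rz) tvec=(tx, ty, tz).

Intrinsics K: fx=470.5, fy=562.8, cx=309.9, cy=230.8
Marker side s = 0.171 m; corners in marker frame (Z=0):
  M0 = (-0.0855, +0.0855, 0)
  M1 = (+0.0855, +0.0855, 0)
  M2 = (+0.0855, -0.0855, 0)
  M3 = (-0.0855, -0.0855, 0)
Detected image corners:
  c0 = (393.139625, 335.159105) px
  c1 = (495.350606, 342.805715) px
  c2 = (511.019896, 216.166319) px
  c3 = (406.905948, 203.727395) px
Planar DLT: solve 8×8 A·h = b for H (H[2,2]=1):
  H  [+696.48077 -24.14672 +452.42832]
  H  [+115.24241 +792.03978 +275.31086]
  H  [+0.20650 +0.13733 +1.00000]
B = K⁻¹H; ‖b₁‖=1.365344, ‖b₂‖=1.365344; λ = 2/(‖b₁‖+‖b₂‖) = 0.732416, sign → tz>0 ⇒ λ=+0.732416
r₁ = λ·B[:,0] = (+0.98458,+0.08795,+0.15124); r₂ = λ·B[:,1] = (-0.10384,+0.98949,+0.10059)
r₃ = r₁×r₂ = (-0.14081,-0.11474,+0.98337); SVD([r₁ r₂ r₃]) → R = UVᵀ:
  R  [+0.98458 -0.10384 -0.14081]
  R  [+0.08795 +0.98949 -0.11474]
  R  [+0.15124 +0.10059 +0.98337]
t = (+0.22187, +0.05793, +0.73242) m
tr R = 2.957436; θ = arccos((tr R − 1)/2) = 0.206678 rad = 11.842°
axis k = ((R−Rᵀ)₃₂, (R−Rᵀ)₁₃, (R−Rᵀ)₂₁) / (2 sinθ) = (+0.524646, -0.711600, +0.467303)
rvec = θ·k = (+0.108433, -0.147072, +0.096581)

rvec=(0.1084, -0.1471, 0.0966) tvec=(0.2219, 0.0579, 0.7324)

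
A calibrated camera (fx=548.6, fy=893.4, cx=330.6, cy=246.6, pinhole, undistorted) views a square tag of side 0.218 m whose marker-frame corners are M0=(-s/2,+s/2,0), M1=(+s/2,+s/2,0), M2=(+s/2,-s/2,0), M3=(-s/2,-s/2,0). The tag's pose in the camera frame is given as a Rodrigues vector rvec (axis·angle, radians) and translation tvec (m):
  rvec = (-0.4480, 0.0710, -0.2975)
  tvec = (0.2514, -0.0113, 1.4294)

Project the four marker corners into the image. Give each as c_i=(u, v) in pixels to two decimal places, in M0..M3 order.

Intrinsics K: fx=548.6, fy=893.4, cx=330.6, cy=246.6
Marker side s = 0.218 m; corners in marker frame (Z=0):
  M0 = (-0.1090, +0.1090, 0)
  M1 = (+0.1090, +0.1090, 0)
  M2 = (+0.1090, -0.1090, 0)
  M3 = (-0.1090, -0.1090, 0)
rvec = (-0.4480, 0.0710, -0.2975), |rvec| = θ = 0.54245 rad = 31.080°
Rodrigues: sinθ=0.51624, 1−cosθ=0.14355; R = I + sinθ·[k]× + (1−cosθ)·[k]×²:
    [+0.95436 +0.26761 +0.13259]
    [-0.29864 +0.85891 +0.41605]
    [-0.00255 -0.43666 +0.89963]
t = (0.2514, -0.0113, 1.4294) m
M0: Pc = R·M0+t = (+0.17654, +0.11487, +1.38208); u = 548.6·(+0.17654)/1.38208 + 330.6 = 400.6767, v = 893.4·(+0.11487)/1.38208 + 246.6 = 320.8555
M1: Pc = R·M1+t = (+0.38459, +0.04977, +1.38153); u = 548.6·(+0.38459)/1.38153 + 330.6 = 483.3212, v = 893.4·(+0.04977)/1.38153 + 246.6 = 278.7843
M2: Pc = R·M2+t = (+0.32626, -0.13747, +1.47672); u = 548.6·(+0.32626)/1.47672 + 330.6 = 451.8041, v = 893.4·(-0.13747)/1.47672 + 246.6 = 163.4304
M3: Pc = R·M3+t = (+0.11821, -0.07237, +1.47727); u = 548.6·(+0.11821)/1.47727 + 330.6 = 374.4968, v = 893.4·(-0.07237)/1.47727 + 246.6 = 202.8340

c0=(400.68, 320.86) c1=(483.32, 278.78) c2=(451.80, 163.43) c3=(374.50, 202.83)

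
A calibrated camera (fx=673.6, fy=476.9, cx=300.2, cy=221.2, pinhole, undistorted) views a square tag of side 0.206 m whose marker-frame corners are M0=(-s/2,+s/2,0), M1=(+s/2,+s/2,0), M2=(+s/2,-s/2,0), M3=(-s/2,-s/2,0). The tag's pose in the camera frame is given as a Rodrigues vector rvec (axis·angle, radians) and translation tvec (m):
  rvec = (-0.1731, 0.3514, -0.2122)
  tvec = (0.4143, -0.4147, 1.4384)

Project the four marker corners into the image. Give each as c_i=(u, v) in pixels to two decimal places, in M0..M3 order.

c0=(457.11, 125.43) c1=(556.57, 104.16) c2=(531.95, 41.27) c3=(436.39, 64.74)

Intrinsics K: fx=673.6, fy=476.9, cx=300.2, cy=221.2
Marker side s = 0.206 m; corners in marker frame (Z=0):
  M0 = (-0.1030, +0.1030, 0)
  M1 = (+0.1030, +0.1030, 0)
  M2 = (+0.1030, -0.1030, 0)
  M3 = (-0.1030, -0.1030, 0)
rvec = (-0.1731, 0.3514, -0.2122), |rvec| = θ = 0.44550 rad = 25.526°
Rodrigues: sinθ=0.43091, 1−cosθ=0.09761; R = I + sinθ·[k]× + (1−cosθ)·[k]×²:
    [+0.91713 +0.17534 +0.35795]
    [-0.23516 +0.96312 +0.13076]
    [-0.32183 -0.20410 +0.92454]
t = (0.4143, -0.4147, 1.4384) m
M0: Pc = R·M0+t = (+0.33790, -0.29128, +1.45053); u = 673.6·(+0.33790)/1.45053 + 300.2 = 457.1130, v = 476.9·(-0.29128)/1.45053 + 221.2 = 125.4348
M1: Pc = R·M1+t = (+0.52682, -0.33972, +1.38423); u = 673.6·(+0.52682)/1.38423 + 300.2 = 556.5654, v = 476.9·(-0.33972)/1.38423 + 221.2 = 104.1582
M2: Pc = R·M2+t = (+0.49070, -0.53812, +1.42627); u = 673.6·(+0.49070)/1.42627 + 300.2 = 531.9497, v = 476.9·(-0.53812)/1.42627 + 221.2 = 41.2690
M3: Pc = R·M3+t = (+0.30178, -0.48968, +1.49257); u = 673.6·(+0.30178)/1.49257 + 300.2 = 436.3921, v = 476.9·(-0.48968)/1.49257 + 221.2 = 64.7396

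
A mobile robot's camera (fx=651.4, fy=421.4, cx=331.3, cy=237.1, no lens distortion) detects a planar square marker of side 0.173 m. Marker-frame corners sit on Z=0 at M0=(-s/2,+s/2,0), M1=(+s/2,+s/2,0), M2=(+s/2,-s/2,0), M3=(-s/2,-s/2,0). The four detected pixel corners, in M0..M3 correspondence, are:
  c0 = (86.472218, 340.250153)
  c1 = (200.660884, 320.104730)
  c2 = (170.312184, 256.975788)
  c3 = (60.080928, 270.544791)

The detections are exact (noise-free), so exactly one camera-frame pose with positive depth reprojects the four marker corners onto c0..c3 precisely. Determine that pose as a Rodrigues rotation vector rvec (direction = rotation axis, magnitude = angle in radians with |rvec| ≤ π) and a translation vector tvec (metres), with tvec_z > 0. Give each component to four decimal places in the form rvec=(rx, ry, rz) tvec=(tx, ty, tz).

rvec=(-0.4301, -0.4745, -0.2828) tvec=(-0.3106, 0.1406, 1.0119)

Intrinsics K: fx=651.4, fy=421.4, cx=331.3, cy=237.1
Marker side s = 0.173 m; corners in marker frame (Z=0):
  M0 = (-0.0865, +0.0865, 0)
  M1 = (+0.0865, +0.0865, 0)
  M2 = (+0.0865, -0.0865, 0)
  M3 = (-0.0865, -0.0865, 0)
Detected image corners:
  c0 = (86.472218, 340.250153) px
  c1 = (200.660884, 320.104730) px
  c2 = (170.312184, 256.975788) px
  c3 = (60.080928, 270.544791) px
Planar DLT: solve 8×8 A·h = b for H (H[2,2]=1):
  H  [+711.58412 +122.09358 +131.35386]
  H  [+48.38030 +285.83790 +295.67129]
  H  [+0.48922 -0.32755 +1.00000]
B = K⁻¹H; ‖b₁‖=0.988282, ‖b₂‖=0.988282; λ = 2/(‖b₁‖+‖b₂‖) = 1.011857, sign → tz>0 ⇒ λ=+1.011857
r₁ = λ·B[:,0] = (+0.85358,-0.16235,+0.49502); r₂ = λ·B[:,1] = (+0.35822,+0.87283,-0.33143)
r₃ = r₁×r₂ = (-0.37826,+0.46023,+0.80319); SVD([r₁ r₂ r₃]) → R = UVᵀ:
  R  [+0.85358 +0.35822 -0.37826]
  R  [-0.16235 +0.87283 +0.46023]
  R  [+0.49502 -0.33143 +0.80319]
t = (-0.31059, +0.14064, +1.01186) m
tr R = 2.529596; θ = arccos((tr R − 1)/2) = 0.700069 rad = 40.111°
axis k = ((R−Rᵀ)₃₂, (R−Rᵀ)₁₃, (R−Rᵀ)₂₁) / (2 sinθ) = (-0.614388, -0.677724, -0.404001)
rvec = θ·k = (-0.430114, -0.474454, -0.282829)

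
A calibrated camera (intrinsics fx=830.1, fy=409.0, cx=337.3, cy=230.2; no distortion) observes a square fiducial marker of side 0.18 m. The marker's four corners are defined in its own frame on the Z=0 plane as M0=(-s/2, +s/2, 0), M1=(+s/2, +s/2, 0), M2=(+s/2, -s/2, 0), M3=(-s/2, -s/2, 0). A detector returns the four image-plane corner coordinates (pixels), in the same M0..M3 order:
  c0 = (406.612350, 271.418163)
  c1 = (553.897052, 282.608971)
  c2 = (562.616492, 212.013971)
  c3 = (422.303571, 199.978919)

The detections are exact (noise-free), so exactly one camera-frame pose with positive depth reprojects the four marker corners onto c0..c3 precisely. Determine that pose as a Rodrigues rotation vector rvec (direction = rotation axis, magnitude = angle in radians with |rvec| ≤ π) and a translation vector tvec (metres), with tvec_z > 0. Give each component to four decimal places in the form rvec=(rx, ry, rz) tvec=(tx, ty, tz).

Intrinsics K: fx=830.1, fy=409.0, cx=337.3, cy=230.2
Marker side s = 0.18 m; corners in marker frame (Z=0):
  M0 = (-0.0900, +0.0900, 0)
  M1 = (+0.0900, +0.0900, 0)
  M2 = (+0.0900, -0.0900, 0)
  M3 = (-0.0900, -0.0900, 0)
Detected image corners:
  c0 = (406.612350, 271.418163) px
  c1 = (553.897052, 282.608971) px
  c2 = (562.616492, 212.013971) px
  c3 = (422.303571, 199.978919) px
Planar DLT: solve 8×8 A·h = b for H (H[2,2]=1):
  H  [+851.23835 -194.13583 +487.20287]
  H  [+90.79418 +331.69318 +240.73042]
  H  [+0.10858 -0.26013 +1.00000]
B = K⁻¹H; ‖b₁‖=1.000354, ‖b₂‖=1.000354; λ = 2/(‖b₁‖+‖b₂‖) = 0.999646, sign → tz>0 ⇒ λ=+0.999646
r₁ = λ·B[:,0] = (+0.98100,+0.16082,+0.10854); r₂ = λ·B[:,1] = (-0.12812,+0.95706,-0.26004)
r₃ = r₁×r₂ = (-0.14570,+0.24119,+0.95948); SVD([r₁ r₂ r₃]) → R = UVᵀ:
  R  [+0.98100 -0.12812 -0.14570]
  R  [+0.16082 +0.95706 +0.24119]
  R  [+0.10854 -0.26004 +0.95948]
t = (+0.18052, +0.02574, +0.99965) m
tr R = 2.897534; θ = arccos((tr R − 1)/2) = 0.321486 rad = 18.420°
axis k = ((R−Rᵀ)₃₂, (R−Rᵀ)₁₃, (R−Rᵀ)₂₁) / (2 sinθ) = (-0.793151, -0.402317, +0.457223)
rvec = θ·k = (-0.254987, -0.129339, +0.146991)

rvec=(-0.2550, -0.1293, 0.1470) tvec=(0.1805, 0.0257, 0.9996)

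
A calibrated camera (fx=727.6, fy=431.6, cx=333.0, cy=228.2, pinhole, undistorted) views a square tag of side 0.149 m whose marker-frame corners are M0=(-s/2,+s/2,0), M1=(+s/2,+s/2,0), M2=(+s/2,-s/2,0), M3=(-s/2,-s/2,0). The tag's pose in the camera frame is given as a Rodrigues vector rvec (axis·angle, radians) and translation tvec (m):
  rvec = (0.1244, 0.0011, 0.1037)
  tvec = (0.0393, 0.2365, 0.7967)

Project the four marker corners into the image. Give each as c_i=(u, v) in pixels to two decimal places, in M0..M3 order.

c0=(294.62, 390.19) c1=(428.39, 398.27) c2=(444.82, 321.70) c3=(307.94, 313.35)

Intrinsics K: fx=727.6, fy=431.6, cx=333.0, cy=228.2
Marker side s = 0.149 m; corners in marker frame (Z=0):
  M0 = (-0.0745, +0.0745, 0)
  M1 = (+0.0745, +0.0745, 0)
  M2 = (+0.0745, -0.0745, 0)
  M3 = (-0.0745, -0.0745, 0)
rvec = (0.1244, 0.0011, 0.1037), |rvec| = θ = 0.16196 rad = 9.279°
Rodrigues: sinθ=0.16125, 1−cosθ=0.01309; R = I + sinθ·[k]× + (1−cosθ)·[k]×²:
    [+0.99463 -0.10318 +0.00753]
    [+0.10332 +0.98691 -0.12380]
    [+0.00534 +0.12391 +0.99228]
t = (0.0393, 0.2365, 0.7967) m
M0: Pc = R·M0+t = (-0.04249, +0.30233, +0.80553); u = 727.6·(-0.04249)/0.80553 + 333.0 = 294.6234, v = 431.6·(+0.30233)/0.80553 + 228.2 = 390.1855
M1: Pc = R·M1+t = (+0.10571, +0.31772, +0.80633); u = 727.6·(+0.10571)/0.80633 + 333.0 = 428.3916, v = 431.6·(+0.31772)/0.80633 + 228.2 = 398.2655
M2: Pc = R·M2+t = (+0.12109, +0.17067, +0.78787); u = 727.6·(+0.12109)/0.78787 + 333.0 = 444.8248, v = 431.6·(+0.17067)/0.78787 + 228.2 = 321.6955
M3: Pc = R·M3+t = (-0.02711, +0.15528, +0.78707); u = 727.6·(-0.02711)/0.78707 + 333.0 = 307.9353, v = 431.6·(+0.15528)/0.78707 + 228.2 = 313.3486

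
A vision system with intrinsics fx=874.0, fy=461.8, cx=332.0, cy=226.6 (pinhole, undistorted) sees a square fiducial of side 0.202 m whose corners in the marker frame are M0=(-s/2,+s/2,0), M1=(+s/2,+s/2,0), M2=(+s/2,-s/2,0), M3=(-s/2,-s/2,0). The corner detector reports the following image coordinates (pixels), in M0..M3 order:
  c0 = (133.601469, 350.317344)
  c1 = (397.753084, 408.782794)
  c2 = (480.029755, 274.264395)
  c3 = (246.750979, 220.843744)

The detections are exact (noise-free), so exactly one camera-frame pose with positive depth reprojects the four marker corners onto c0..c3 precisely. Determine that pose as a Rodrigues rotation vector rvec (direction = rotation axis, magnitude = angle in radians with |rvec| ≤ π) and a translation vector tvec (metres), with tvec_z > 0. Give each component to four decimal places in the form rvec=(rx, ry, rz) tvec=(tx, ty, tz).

rvec=(-0.3827, -0.1201, 0.3967) tvec=(-0.0103, 0.1177, 0.6535)

Intrinsics K: fx=874.0, fy=461.8, cx=332.0, cy=226.6
Marker side s = 0.202 m; corners in marker frame (Z=0):
  M0 = (-0.1010, +0.1010, 0)
  M1 = (+0.1010, +0.1010, 0)
  M2 = (+0.1010, -0.1010, 0)
  M3 = (-0.1010, -0.1010, 0)
Detected image corners:
  c0 = (133.601469, 350.317344) px
  c1 = (397.753084, 408.782794) px
  c2 = (480.029755, 274.264395) px
  c3 = (246.750979, 220.843744) px
Planar DLT: solve 8×8 A·h = b for H (H[2,2]=1):
  H  [+1245.91345 -668.99212 +318.21471]
  H  [+295.34888 +468.36701 +309.78837]
  H  [+0.06107 -0.59051 +1.00000]
B = K⁻¹H; ‖b₁‖=1.530318, ‖b₂‖=1.530318; λ = 2/(‖b₁‖+‖b₂‖) = 0.653459, sign → tz>0 ⇒ λ=+0.653459
r₁ = λ·B[:,0] = (+0.91637,+0.39835,+0.03991); r₂ = λ·B[:,1] = (-0.35360,+0.85210,-0.38587)
r₃ = r₁×r₂ = (-0.18771,+0.33949,+0.92169); SVD([r₁ r₂ r₃]) → R = UVᵀ:
  R  [+0.91637 -0.35360 -0.18771]
  R  [+0.39835 +0.85210 +0.33949]
  R  [+0.03991 -0.38587 +0.92169]
t = (-0.01031, +0.11771, +0.65346) m
tr R = 2.690150; θ = arccos((tr R − 1)/2) = 0.564090 rad = 32.320°
axis k = ((R−Rᵀ)₃₂, (R−Rᵀ)₁₃, (R−Rᵀ)₂₁) / (2 sinθ) = (-0.678359, -0.212868, +0.703219)
rvec = θ·k = (-0.382656, -0.120077, +0.396679)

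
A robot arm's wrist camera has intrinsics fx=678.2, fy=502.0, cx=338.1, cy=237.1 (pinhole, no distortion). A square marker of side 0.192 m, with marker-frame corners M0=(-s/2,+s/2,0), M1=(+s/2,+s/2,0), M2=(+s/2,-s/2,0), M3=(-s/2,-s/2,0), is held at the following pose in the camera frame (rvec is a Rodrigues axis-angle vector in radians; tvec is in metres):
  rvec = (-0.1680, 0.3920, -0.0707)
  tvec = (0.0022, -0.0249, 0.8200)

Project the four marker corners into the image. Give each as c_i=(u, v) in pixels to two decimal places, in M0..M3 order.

Intrinsics K: fx=678.2, fy=502.0, cx=338.1, cy=237.1
Marker side s = 0.192 m; corners in marker frame (Z=0):
  M0 = (-0.0960, +0.0960, 0)
  M1 = (+0.0960, +0.0960, 0)
  M2 = (+0.0960, -0.0960, 0)
  M3 = (-0.0960, -0.0960, 0)
rvec = (-0.1680, 0.3920, -0.0707), |rvec| = θ = 0.43230 rad = 24.769°
Rodrigues: sinθ=0.41896, 1−cosθ=0.09200; R = I + sinθ·[k]× + (1−cosθ)·[k]×²:
    [+0.92190 +0.03610 +0.38575]
    [-0.10094 +0.98365 +0.14917]
    [-0.37406 -0.17646 +0.91046]
t = (0.0022, -0.0249, 0.8200) m
M0: Pc = R·M0+t = (-0.08284, +0.07922, +0.83897); u = 678.2·(-0.08284)/0.83897 + 338.1 = 271.1373, v = 502.0·(+0.07922)/0.83897 + 237.1 = 284.5015
M1: Pc = R·M1+t = (+0.09417, +0.05984, +0.76715); u = 678.2·(+0.09417)/0.76715 + 338.1 = 421.3490, v = 502.0·(+0.05984)/0.76715 + 237.1 = 276.2575
M2: Pc = R·M2+t = (+0.08724, -0.12902, +0.80103); u = 678.2·(+0.08724)/0.80103 + 338.1 = 411.9596, v = 502.0·(-0.12902)/0.80103 + 237.1 = 156.2442
M3: Pc = R·M3+t = (-0.08977, -0.10964, +0.87285); u = 678.2·(-0.08977)/0.87285 + 338.1 = 268.3509, v = 502.0·(-0.10964)/0.87285 + 237.1 = 174.0429

c0=(271.14, 284.50) c1=(421.35, 276.26) c2=(411.96, 156.24) c3=(268.35, 174.04)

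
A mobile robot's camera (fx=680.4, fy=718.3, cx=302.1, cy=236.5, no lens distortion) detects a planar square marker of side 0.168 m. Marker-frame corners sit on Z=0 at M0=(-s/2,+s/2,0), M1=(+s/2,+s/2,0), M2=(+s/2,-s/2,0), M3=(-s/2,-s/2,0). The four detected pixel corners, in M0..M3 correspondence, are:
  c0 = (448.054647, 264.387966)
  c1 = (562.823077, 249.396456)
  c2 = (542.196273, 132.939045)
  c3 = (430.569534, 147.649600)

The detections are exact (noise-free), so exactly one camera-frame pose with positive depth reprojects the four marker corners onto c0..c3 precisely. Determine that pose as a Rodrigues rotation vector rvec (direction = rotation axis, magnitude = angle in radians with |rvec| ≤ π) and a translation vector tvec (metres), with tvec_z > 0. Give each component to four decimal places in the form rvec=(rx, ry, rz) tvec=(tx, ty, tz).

Intrinsics K: fx=680.4, fy=718.3, cx=302.1, cy=236.5
Marker side s = 0.168 m; corners in marker frame (Z=0):
  M0 = (-0.0840, +0.0840, 0)
  M1 = (+0.0840, +0.0840, 0)
  M2 = (+0.0840, -0.0840, 0)
  M3 = (-0.0840, -0.0840, 0)
Detected image corners:
  c0 = (448.054647, 264.387966) px
  c1 = (562.823077, 249.396456) px
  c2 = (542.196273, 132.939045) px
  c3 = (430.569534, 147.649600) px
Planar DLT: solve 8×8 A·h = b for H (H[2,2]=1):
  H  [+670.41393 +32.04488 +495.74837]
  H  [-89.68991 +661.44663 +197.79375]
  H  [-0.00656 -0.16410 +1.00000]
B = K⁻¹H; ‖b₁‖=0.995845, ‖b₂‖=0.995845; λ = 2/(‖b₁‖+‖b₂‖) = 1.004172, sign → tz>0 ⇒ λ=+1.004172
r₁ = λ·B[:,0] = (+0.99236,-0.12322,-0.00659); r₂ = λ·B[:,1] = (+0.12046,+0.97895,-0.16478)
r₃ = r₁×r₂ = (+0.02675,+0.16273,+0.98631); SVD([r₁ r₂ r₃]) → R = UVᵀ:
  R  [+0.99236 +0.12046 +0.02675]
  R  [-0.12322 +0.97895 +0.16273]
  R  [-0.00659 -0.16478 +0.98631]
t = (+0.28580, -0.05411, +1.00417) m
tr R = 2.957612; θ = arccos((tr R − 1)/2) = 0.206248 rad = 11.817°
axis k = ((R−Rᵀ)₃₂, (R−Rᵀ)₁₃, (R−Rᵀ)₂₁) / (2 sinθ) = (-0.799638, +0.081393, -0.594941)
rvec = θ·k = (-0.164924, +0.016787, -0.122705)

rvec=(-0.1649, 0.0168, -0.1227) tvec=(0.2858, -0.0541, 1.0042)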